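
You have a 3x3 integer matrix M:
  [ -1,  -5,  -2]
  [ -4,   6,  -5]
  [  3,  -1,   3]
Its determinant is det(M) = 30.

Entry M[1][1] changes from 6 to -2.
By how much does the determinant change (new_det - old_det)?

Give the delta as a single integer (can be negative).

Cofactor C_11 = 3
Entry delta = -2 - 6 = -8
Det delta = entry_delta * cofactor = -8 * 3 = -24

Answer: -24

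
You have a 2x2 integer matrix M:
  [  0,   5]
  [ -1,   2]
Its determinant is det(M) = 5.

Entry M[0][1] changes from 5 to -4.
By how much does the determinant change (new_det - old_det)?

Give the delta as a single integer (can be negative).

Cofactor C_01 = 1
Entry delta = -4 - 5 = -9
Det delta = entry_delta * cofactor = -9 * 1 = -9

Answer: -9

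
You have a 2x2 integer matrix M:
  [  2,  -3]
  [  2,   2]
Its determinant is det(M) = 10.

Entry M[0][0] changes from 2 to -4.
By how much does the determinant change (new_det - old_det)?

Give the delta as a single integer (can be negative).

Cofactor C_00 = 2
Entry delta = -4 - 2 = -6
Det delta = entry_delta * cofactor = -6 * 2 = -12

Answer: -12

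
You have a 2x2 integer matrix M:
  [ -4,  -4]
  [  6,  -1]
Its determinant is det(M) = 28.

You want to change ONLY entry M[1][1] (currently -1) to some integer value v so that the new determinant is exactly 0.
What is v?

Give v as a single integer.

Answer: 6

Derivation:
det is linear in entry M[1][1]: det = old_det + (v - -1) * C_11
Cofactor C_11 = -4
Want det = 0: 28 + (v - -1) * -4 = 0
  (v - -1) = -28 / -4 = 7
  v = -1 + (7) = 6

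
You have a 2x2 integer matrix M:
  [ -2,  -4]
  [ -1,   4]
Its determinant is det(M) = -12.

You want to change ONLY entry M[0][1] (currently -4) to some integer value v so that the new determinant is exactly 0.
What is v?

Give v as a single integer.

det is linear in entry M[0][1]: det = old_det + (v - -4) * C_01
Cofactor C_01 = 1
Want det = 0: -12 + (v - -4) * 1 = 0
  (v - -4) = 12 / 1 = 12
  v = -4 + (12) = 8

Answer: 8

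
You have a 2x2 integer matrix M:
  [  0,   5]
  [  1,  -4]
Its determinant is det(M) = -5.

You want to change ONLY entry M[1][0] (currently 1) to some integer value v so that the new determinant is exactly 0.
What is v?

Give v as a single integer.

det is linear in entry M[1][0]: det = old_det + (v - 1) * C_10
Cofactor C_10 = -5
Want det = 0: -5 + (v - 1) * -5 = 0
  (v - 1) = 5 / -5 = -1
  v = 1 + (-1) = 0

Answer: 0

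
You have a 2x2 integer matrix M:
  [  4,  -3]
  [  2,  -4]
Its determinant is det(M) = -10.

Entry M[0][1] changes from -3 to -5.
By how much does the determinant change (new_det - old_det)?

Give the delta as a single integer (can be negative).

Cofactor C_01 = -2
Entry delta = -5 - -3 = -2
Det delta = entry_delta * cofactor = -2 * -2 = 4

Answer: 4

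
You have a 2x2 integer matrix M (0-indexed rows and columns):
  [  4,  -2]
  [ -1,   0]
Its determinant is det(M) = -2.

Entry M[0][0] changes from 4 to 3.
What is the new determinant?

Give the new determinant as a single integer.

Answer: -2

Derivation:
det is linear in row 0: changing M[0][0] by delta changes det by delta * cofactor(0,0).
Cofactor C_00 = (-1)^(0+0) * minor(0,0) = 0
Entry delta = 3 - 4 = -1
Det delta = -1 * 0 = 0
New det = -2 + 0 = -2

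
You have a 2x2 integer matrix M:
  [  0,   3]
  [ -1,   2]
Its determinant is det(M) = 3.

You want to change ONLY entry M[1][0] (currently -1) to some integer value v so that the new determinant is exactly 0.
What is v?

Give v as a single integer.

det is linear in entry M[1][0]: det = old_det + (v - -1) * C_10
Cofactor C_10 = -3
Want det = 0: 3 + (v - -1) * -3 = 0
  (v - -1) = -3 / -3 = 1
  v = -1 + (1) = 0

Answer: 0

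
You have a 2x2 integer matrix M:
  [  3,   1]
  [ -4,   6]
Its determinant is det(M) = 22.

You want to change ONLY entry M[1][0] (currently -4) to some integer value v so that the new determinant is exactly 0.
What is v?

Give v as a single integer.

Answer: 18

Derivation:
det is linear in entry M[1][0]: det = old_det + (v - -4) * C_10
Cofactor C_10 = -1
Want det = 0: 22 + (v - -4) * -1 = 0
  (v - -4) = -22 / -1 = 22
  v = -4 + (22) = 18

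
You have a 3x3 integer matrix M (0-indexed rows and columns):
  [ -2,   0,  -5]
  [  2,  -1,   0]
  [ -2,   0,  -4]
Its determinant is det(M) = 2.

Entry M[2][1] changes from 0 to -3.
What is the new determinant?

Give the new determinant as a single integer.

Answer: 32

Derivation:
det is linear in row 2: changing M[2][1] by delta changes det by delta * cofactor(2,1).
Cofactor C_21 = (-1)^(2+1) * minor(2,1) = -10
Entry delta = -3 - 0 = -3
Det delta = -3 * -10 = 30
New det = 2 + 30 = 32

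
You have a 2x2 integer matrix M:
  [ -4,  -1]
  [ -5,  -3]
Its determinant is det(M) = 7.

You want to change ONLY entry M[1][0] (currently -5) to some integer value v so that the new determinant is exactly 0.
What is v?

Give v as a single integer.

Answer: -12

Derivation:
det is linear in entry M[1][0]: det = old_det + (v - -5) * C_10
Cofactor C_10 = 1
Want det = 0: 7 + (v - -5) * 1 = 0
  (v - -5) = -7 / 1 = -7
  v = -5 + (-7) = -12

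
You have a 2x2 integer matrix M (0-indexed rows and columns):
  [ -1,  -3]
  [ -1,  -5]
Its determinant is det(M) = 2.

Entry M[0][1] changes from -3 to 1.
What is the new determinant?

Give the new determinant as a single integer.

det is linear in row 0: changing M[0][1] by delta changes det by delta * cofactor(0,1).
Cofactor C_01 = (-1)^(0+1) * minor(0,1) = 1
Entry delta = 1 - -3 = 4
Det delta = 4 * 1 = 4
New det = 2 + 4 = 6

Answer: 6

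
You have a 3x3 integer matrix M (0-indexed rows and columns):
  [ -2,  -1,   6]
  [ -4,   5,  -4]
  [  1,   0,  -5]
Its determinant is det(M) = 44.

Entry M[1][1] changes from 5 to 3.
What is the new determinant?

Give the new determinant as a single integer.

det is linear in row 1: changing M[1][1] by delta changes det by delta * cofactor(1,1).
Cofactor C_11 = (-1)^(1+1) * minor(1,1) = 4
Entry delta = 3 - 5 = -2
Det delta = -2 * 4 = -8
New det = 44 + -8 = 36

Answer: 36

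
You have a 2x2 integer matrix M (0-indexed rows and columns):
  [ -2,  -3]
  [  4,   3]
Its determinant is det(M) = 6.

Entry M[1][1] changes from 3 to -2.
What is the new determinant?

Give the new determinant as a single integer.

det is linear in row 1: changing M[1][1] by delta changes det by delta * cofactor(1,1).
Cofactor C_11 = (-1)^(1+1) * minor(1,1) = -2
Entry delta = -2 - 3 = -5
Det delta = -5 * -2 = 10
New det = 6 + 10 = 16

Answer: 16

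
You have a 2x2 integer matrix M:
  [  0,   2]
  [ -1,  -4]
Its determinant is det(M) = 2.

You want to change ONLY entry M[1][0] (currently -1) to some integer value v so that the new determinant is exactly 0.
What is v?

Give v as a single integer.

det is linear in entry M[1][0]: det = old_det + (v - -1) * C_10
Cofactor C_10 = -2
Want det = 0: 2 + (v - -1) * -2 = 0
  (v - -1) = -2 / -2 = 1
  v = -1 + (1) = 0

Answer: 0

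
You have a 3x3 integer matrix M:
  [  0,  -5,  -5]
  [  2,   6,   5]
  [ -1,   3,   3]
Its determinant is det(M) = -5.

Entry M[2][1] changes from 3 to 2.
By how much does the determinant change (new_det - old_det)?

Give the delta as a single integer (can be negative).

Answer: 10

Derivation:
Cofactor C_21 = -10
Entry delta = 2 - 3 = -1
Det delta = entry_delta * cofactor = -1 * -10 = 10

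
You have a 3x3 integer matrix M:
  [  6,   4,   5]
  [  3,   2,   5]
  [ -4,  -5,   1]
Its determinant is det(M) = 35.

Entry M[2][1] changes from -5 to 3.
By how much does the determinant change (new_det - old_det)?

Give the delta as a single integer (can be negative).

Answer: -120

Derivation:
Cofactor C_21 = -15
Entry delta = 3 - -5 = 8
Det delta = entry_delta * cofactor = 8 * -15 = -120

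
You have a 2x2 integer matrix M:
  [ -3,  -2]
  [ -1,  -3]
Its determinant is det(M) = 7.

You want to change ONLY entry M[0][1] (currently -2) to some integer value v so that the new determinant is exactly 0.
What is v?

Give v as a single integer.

det is linear in entry M[0][1]: det = old_det + (v - -2) * C_01
Cofactor C_01 = 1
Want det = 0: 7 + (v - -2) * 1 = 0
  (v - -2) = -7 / 1 = -7
  v = -2 + (-7) = -9

Answer: -9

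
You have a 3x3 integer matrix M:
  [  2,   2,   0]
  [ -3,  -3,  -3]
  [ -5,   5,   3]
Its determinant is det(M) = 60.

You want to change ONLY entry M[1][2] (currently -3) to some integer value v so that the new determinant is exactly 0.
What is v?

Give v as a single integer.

det is linear in entry M[1][2]: det = old_det + (v - -3) * C_12
Cofactor C_12 = -20
Want det = 0: 60 + (v - -3) * -20 = 0
  (v - -3) = -60 / -20 = 3
  v = -3 + (3) = 0

Answer: 0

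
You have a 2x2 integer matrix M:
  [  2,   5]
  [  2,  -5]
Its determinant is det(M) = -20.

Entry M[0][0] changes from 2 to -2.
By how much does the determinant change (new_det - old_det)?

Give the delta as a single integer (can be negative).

Cofactor C_00 = -5
Entry delta = -2 - 2 = -4
Det delta = entry_delta * cofactor = -4 * -5 = 20

Answer: 20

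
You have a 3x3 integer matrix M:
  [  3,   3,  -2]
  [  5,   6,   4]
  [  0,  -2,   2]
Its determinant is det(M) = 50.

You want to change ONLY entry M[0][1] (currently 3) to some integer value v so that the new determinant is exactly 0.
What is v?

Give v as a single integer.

det is linear in entry M[0][1]: det = old_det + (v - 3) * C_01
Cofactor C_01 = -10
Want det = 0: 50 + (v - 3) * -10 = 0
  (v - 3) = -50 / -10 = 5
  v = 3 + (5) = 8

Answer: 8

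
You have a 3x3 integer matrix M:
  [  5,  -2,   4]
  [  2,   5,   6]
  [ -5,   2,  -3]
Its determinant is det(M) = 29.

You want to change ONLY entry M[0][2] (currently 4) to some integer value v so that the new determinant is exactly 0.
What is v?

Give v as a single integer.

det is linear in entry M[0][2]: det = old_det + (v - 4) * C_02
Cofactor C_02 = 29
Want det = 0: 29 + (v - 4) * 29 = 0
  (v - 4) = -29 / 29 = -1
  v = 4 + (-1) = 3

Answer: 3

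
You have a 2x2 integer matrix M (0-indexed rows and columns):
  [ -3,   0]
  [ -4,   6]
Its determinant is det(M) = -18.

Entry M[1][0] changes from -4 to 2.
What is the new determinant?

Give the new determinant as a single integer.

det is linear in row 1: changing M[1][0] by delta changes det by delta * cofactor(1,0).
Cofactor C_10 = (-1)^(1+0) * minor(1,0) = 0
Entry delta = 2 - -4 = 6
Det delta = 6 * 0 = 0
New det = -18 + 0 = -18

Answer: -18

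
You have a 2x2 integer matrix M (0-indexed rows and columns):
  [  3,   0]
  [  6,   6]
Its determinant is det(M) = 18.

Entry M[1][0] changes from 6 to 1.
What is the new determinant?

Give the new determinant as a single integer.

Answer: 18

Derivation:
det is linear in row 1: changing M[1][0] by delta changes det by delta * cofactor(1,0).
Cofactor C_10 = (-1)^(1+0) * minor(1,0) = 0
Entry delta = 1 - 6 = -5
Det delta = -5 * 0 = 0
New det = 18 + 0 = 18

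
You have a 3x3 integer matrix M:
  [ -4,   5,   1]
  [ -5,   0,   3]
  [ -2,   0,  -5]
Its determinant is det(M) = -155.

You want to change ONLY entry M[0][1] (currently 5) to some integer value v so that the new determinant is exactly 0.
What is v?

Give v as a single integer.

det is linear in entry M[0][1]: det = old_det + (v - 5) * C_01
Cofactor C_01 = -31
Want det = 0: -155 + (v - 5) * -31 = 0
  (v - 5) = 155 / -31 = -5
  v = 5 + (-5) = 0

Answer: 0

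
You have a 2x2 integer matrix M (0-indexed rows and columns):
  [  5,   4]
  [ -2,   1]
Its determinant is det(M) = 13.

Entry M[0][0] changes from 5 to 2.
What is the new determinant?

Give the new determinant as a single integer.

Answer: 10

Derivation:
det is linear in row 0: changing M[0][0] by delta changes det by delta * cofactor(0,0).
Cofactor C_00 = (-1)^(0+0) * minor(0,0) = 1
Entry delta = 2 - 5 = -3
Det delta = -3 * 1 = -3
New det = 13 + -3 = 10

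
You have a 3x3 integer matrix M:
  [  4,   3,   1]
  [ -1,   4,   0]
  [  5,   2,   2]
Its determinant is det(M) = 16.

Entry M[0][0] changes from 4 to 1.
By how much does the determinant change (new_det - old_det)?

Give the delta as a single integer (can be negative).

Cofactor C_00 = 8
Entry delta = 1 - 4 = -3
Det delta = entry_delta * cofactor = -3 * 8 = -24

Answer: -24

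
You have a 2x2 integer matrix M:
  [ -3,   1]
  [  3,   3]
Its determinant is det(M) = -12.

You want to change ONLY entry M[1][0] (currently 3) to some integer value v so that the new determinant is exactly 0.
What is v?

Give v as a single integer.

det is linear in entry M[1][0]: det = old_det + (v - 3) * C_10
Cofactor C_10 = -1
Want det = 0: -12 + (v - 3) * -1 = 0
  (v - 3) = 12 / -1 = -12
  v = 3 + (-12) = -9

Answer: -9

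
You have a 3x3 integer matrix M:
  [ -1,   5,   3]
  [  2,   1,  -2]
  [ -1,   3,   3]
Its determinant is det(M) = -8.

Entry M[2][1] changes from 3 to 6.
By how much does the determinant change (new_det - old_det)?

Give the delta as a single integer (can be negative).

Answer: 12

Derivation:
Cofactor C_21 = 4
Entry delta = 6 - 3 = 3
Det delta = entry_delta * cofactor = 3 * 4 = 12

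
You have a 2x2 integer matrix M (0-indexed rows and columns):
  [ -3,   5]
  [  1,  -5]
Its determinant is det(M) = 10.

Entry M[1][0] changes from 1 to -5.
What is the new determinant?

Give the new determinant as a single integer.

det is linear in row 1: changing M[1][0] by delta changes det by delta * cofactor(1,0).
Cofactor C_10 = (-1)^(1+0) * minor(1,0) = -5
Entry delta = -5 - 1 = -6
Det delta = -6 * -5 = 30
New det = 10 + 30 = 40

Answer: 40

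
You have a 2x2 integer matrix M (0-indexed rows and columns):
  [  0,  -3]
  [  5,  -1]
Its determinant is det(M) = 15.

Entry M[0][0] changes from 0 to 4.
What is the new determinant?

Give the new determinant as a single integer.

det is linear in row 0: changing M[0][0] by delta changes det by delta * cofactor(0,0).
Cofactor C_00 = (-1)^(0+0) * minor(0,0) = -1
Entry delta = 4 - 0 = 4
Det delta = 4 * -1 = -4
New det = 15 + -4 = 11

Answer: 11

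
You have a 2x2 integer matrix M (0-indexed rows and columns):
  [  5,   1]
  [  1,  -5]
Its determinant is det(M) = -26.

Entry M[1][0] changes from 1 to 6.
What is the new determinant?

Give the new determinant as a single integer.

Answer: -31

Derivation:
det is linear in row 1: changing M[1][0] by delta changes det by delta * cofactor(1,0).
Cofactor C_10 = (-1)^(1+0) * minor(1,0) = -1
Entry delta = 6 - 1 = 5
Det delta = 5 * -1 = -5
New det = -26 + -5 = -31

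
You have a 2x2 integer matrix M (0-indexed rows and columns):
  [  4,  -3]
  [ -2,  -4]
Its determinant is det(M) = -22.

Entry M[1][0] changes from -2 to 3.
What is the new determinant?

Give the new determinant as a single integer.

Answer: -7

Derivation:
det is linear in row 1: changing M[1][0] by delta changes det by delta * cofactor(1,0).
Cofactor C_10 = (-1)^(1+0) * minor(1,0) = 3
Entry delta = 3 - -2 = 5
Det delta = 5 * 3 = 15
New det = -22 + 15 = -7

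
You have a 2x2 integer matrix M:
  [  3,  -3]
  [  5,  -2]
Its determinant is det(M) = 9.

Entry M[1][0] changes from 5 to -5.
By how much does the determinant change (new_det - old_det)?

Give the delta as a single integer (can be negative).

Cofactor C_10 = 3
Entry delta = -5 - 5 = -10
Det delta = entry_delta * cofactor = -10 * 3 = -30

Answer: -30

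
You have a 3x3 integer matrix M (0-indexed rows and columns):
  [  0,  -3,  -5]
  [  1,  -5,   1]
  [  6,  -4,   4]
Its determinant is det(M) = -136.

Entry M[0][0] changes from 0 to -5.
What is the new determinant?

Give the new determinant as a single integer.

det is linear in row 0: changing M[0][0] by delta changes det by delta * cofactor(0,0).
Cofactor C_00 = (-1)^(0+0) * minor(0,0) = -16
Entry delta = -5 - 0 = -5
Det delta = -5 * -16 = 80
New det = -136 + 80 = -56

Answer: -56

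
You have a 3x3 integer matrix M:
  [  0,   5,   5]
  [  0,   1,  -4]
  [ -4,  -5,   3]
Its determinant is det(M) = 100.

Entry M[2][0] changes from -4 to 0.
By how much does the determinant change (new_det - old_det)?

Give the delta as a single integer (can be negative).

Answer: -100

Derivation:
Cofactor C_20 = -25
Entry delta = 0 - -4 = 4
Det delta = entry_delta * cofactor = 4 * -25 = -100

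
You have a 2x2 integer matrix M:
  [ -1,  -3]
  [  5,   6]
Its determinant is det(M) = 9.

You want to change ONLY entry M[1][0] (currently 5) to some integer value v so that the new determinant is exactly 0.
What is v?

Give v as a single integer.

det is linear in entry M[1][0]: det = old_det + (v - 5) * C_10
Cofactor C_10 = 3
Want det = 0: 9 + (v - 5) * 3 = 0
  (v - 5) = -9 / 3 = -3
  v = 5 + (-3) = 2

Answer: 2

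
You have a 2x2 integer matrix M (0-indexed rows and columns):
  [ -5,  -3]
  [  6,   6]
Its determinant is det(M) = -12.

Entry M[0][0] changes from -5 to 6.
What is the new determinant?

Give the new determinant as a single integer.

det is linear in row 0: changing M[0][0] by delta changes det by delta * cofactor(0,0).
Cofactor C_00 = (-1)^(0+0) * minor(0,0) = 6
Entry delta = 6 - -5 = 11
Det delta = 11 * 6 = 66
New det = -12 + 66 = 54

Answer: 54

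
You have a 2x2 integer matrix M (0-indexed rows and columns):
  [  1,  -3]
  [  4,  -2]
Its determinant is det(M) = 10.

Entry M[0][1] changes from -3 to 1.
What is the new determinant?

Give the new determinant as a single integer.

det is linear in row 0: changing M[0][1] by delta changes det by delta * cofactor(0,1).
Cofactor C_01 = (-1)^(0+1) * minor(0,1) = -4
Entry delta = 1 - -3 = 4
Det delta = 4 * -4 = -16
New det = 10 + -16 = -6

Answer: -6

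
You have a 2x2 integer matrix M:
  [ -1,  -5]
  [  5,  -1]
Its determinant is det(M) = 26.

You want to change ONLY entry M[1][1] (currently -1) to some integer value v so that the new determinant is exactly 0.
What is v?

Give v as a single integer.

Answer: 25

Derivation:
det is linear in entry M[1][1]: det = old_det + (v - -1) * C_11
Cofactor C_11 = -1
Want det = 0: 26 + (v - -1) * -1 = 0
  (v - -1) = -26 / -1 = 26
  v = -1 + (26) = 25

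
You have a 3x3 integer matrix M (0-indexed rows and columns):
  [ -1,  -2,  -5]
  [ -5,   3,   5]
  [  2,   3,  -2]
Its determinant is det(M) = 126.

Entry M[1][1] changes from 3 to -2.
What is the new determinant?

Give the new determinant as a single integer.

Answer: 66

Derivation:
det is linear in row 1: changing M[1][1] by delta changes det by delta * cofactor(1,1).
Cofactor C_11 = (-1)^(1+1) * minor(1,1) = 12
Entry delta = -2 - 3 = -5
Det delta = -5 * 12 = -60
New det = 126 + -60 = 66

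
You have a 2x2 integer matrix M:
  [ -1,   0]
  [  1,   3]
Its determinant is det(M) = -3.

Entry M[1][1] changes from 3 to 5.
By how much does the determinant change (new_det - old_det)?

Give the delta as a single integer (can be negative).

Answer: -2

Derivation:
Cofactor C_11 = -1
Entry delta = 5 - 3 = 2
Det delta = entry_delta * cofactor = 2 * -1 = -2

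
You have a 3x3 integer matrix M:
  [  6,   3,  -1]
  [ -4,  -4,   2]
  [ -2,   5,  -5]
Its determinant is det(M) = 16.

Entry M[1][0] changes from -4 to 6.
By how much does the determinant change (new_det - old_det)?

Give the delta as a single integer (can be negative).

Cofactor C_10 = 10
Entry delta = 6 - -4 = 10
Det delta = entry_delta * cofactor = 10 * 10 = 100

Answer: 100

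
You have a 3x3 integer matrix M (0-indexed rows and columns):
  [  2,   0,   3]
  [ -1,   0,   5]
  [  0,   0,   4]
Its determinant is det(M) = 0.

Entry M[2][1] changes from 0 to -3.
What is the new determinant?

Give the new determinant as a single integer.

det is linear in row 2: changing M[2][1] by delta changes det by delta * cofactor(2,1).
Cofactor C_21 = (-1)^(2+1) * minor(2,1) = -13
Entry delta = -3 - 0 = -3
Det delta = -3 * -13 = 39
New det = 0 + 39 = 39

Answer: 39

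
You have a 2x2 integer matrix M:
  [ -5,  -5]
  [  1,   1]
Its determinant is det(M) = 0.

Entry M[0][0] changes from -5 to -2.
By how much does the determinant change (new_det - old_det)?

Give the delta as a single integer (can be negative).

Answer: 3

Derivation:
Cofactor C_00 = 1
Entry delta = -2 - -5 = 3
Det delta = entry_delta * cofactor = 3 * 1 = 3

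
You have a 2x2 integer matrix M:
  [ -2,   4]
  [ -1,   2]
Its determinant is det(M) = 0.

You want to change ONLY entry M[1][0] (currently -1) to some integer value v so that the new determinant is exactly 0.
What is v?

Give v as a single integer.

Answer: -1

Derivation:
det is linear in entry M[1][0]: det = old_det + (v - -1) * C_10
Cofactor C_10 = -4
Want det = 0: 0 + (v - -1) * -4 = 0
  (v - -1) = 0 / -4 = 0
  v = -1 + (0) = -1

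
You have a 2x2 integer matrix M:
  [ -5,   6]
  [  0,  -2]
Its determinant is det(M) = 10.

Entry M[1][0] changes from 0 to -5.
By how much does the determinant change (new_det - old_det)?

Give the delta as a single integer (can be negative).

Answer: 30

Derivation:
Cofactor C_10 = -6
Entry delta = -5 - 0 = -5
Det delta = entry_delta * cofactor = -5 * -6 = 30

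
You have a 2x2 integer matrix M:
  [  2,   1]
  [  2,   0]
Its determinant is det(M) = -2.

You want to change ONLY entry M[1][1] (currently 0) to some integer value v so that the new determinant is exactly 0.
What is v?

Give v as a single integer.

det is linear in entry M[1][1]: det = old_det + (v - 0) * C_11
Cofactor C_11 = 2
Want det = 0: -2 + (v - 0) * 2 = 0
  (v - 0) = 2 / 2 = 1
  v = 0 + (1) = 1

Answer: 1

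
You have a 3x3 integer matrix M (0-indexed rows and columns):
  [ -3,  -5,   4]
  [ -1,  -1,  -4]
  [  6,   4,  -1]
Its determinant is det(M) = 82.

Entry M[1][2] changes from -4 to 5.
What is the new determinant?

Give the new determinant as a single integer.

Answer: -80

Derivation:
det is linear in row 1: changing M[1][2] by delta changes det by delta * cofactor(1,2).
Cofactor C_12 = (-1)^(1+2) * minor(1,2) = -18
Entry delta = 5 - -4 = 9
Det delta = 9 * -18 = -162
New det = 82 + -162 = -80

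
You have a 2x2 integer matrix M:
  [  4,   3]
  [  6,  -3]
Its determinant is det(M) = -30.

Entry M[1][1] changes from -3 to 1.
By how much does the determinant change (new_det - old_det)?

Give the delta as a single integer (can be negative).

Cofactor C_11 = 4
Entry delta = 1 - -3 = 4
Det delta = entry_delta * cofactor = 4 * 4 = 16

Answer: 16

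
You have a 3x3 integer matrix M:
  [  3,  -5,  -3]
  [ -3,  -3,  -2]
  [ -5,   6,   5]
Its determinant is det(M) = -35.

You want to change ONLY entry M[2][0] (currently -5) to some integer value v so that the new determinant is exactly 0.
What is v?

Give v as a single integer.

det is linear in entry M[2][0]: det = old_det + (v - -5) * C_20
Cofactor C_20 = 1
Want det = 0: -35 + (v - -5) * 1 = 0
  (v - -5) = 35 / 1 = 35
  v = -5 + (35) = 30

Answer: 30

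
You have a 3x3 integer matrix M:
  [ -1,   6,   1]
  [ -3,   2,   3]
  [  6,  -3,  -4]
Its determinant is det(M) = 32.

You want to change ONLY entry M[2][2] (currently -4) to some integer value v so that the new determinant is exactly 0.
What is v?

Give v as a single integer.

Answer: -6

Derivation:
det is linear in entry M[2][2]: det = old_det + (v - -4) * C_22
Cofactor C_22 = 16
Want det = 0: 32 + (v - -4) * 16 = 0
  (v - -4) = -32 / 16 = -2
  v = -4 + (-2) = -6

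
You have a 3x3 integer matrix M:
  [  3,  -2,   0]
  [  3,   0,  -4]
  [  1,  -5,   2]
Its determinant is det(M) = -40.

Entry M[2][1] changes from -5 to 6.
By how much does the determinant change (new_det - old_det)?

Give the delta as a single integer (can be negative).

Answer: 132

Derivation:
Cofactor C_21 = 12
Entry delta = 6 - -5 = 11
Det delta = entry_delta * cofactor = 11 * 12 = 132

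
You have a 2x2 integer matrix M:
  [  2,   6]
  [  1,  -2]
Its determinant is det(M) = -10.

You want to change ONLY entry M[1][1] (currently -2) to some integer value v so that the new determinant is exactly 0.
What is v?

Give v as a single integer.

det is linear in entry M[1][1]: det = old_det + (v - -2) * C_11
Cofactor C_11 = 2
Want det = 0: -10 + (v - -2) * 2 = 0
  (v - -2) = 10 / 2 = 5
  v = -2 + (5) = 3

Answer: 3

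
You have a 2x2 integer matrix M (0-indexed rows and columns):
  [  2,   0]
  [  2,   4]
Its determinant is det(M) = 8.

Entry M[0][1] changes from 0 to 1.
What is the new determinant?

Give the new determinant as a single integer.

det is linear in row 0: changing M[0][1] by delta changes det by delta * cofactor(0,1).
Cofactor C_01 = (-1)^(0+1) * minor(0,1) = -2
Entry delta = 1 - 0 = 1
Det delta = 1 * -2 = -2
New det = 8 + -2 = 6

Answer: 6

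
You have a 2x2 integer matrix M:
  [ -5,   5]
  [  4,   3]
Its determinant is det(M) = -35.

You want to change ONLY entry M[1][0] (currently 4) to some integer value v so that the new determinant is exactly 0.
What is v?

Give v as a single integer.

det is linear in entry M[1][0]: det = old_det + (v - 4) * C_10
Cofactor C_10 = -5
Want det = 0: -35 + (v - 4) * -5 = 0
  (v - 4) = 35 / -5 = -7
  v = 4 + (-7) = -3

Answer: -3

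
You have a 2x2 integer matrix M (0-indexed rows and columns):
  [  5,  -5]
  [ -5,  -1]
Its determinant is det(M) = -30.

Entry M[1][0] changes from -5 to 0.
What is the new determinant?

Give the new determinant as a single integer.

det is linear in row 1: changing M[1][0] by delta changes det by delta * cofactor(1,0).
Cofactor C_10 = (-1)^(1+0) * minor(1,0) = 5
Entry delta = 0 - -5 = 5
Det delta = 5 * 5 = 25
New det = -30 + 25 = -5

Answer: -5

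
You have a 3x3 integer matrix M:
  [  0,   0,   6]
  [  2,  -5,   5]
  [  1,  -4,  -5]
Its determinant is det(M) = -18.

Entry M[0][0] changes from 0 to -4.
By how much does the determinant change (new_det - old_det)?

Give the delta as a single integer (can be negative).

Cofactor C_00 = 45
Entry delta = -4 - 0 = -4
Det delta = entry_delta * cofactor = -4 * 45 = -180

Answer: -180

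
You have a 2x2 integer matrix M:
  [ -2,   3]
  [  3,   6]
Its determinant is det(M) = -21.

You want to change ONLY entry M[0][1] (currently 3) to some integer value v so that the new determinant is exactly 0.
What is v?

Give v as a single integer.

det is linear in entry M[0][1]: det = old_det + (v - 3) * C_01
Cofactor C_01 = -3
Want det = 0: -21 + (v - 3) * -3 = 0
  (v - 3) = 21 / -3 = -7
  v = 3 + (-7) = -4

Answer: -4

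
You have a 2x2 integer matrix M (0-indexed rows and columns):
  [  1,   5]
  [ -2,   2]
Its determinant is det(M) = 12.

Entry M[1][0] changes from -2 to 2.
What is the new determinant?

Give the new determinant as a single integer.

det is linear in row 1: changing M[1][0] by delta changes det by delta * cofactor(1,0).
Cofactor C_10 = (-1)^(1+0) * minor(1,0) = -5
Entry delta = 2 - -2 = 4
Det delta = 4 * -5 = -20
New det = 12 + -20 = -8

Answer: -8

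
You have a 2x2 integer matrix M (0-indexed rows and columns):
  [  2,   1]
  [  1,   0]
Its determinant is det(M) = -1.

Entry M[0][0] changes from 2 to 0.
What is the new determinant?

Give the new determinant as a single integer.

det is linear in row 0: changing M[0][0] by delta changes det by delta * cofactor(0,0).
Cofactor C_00 = (-1)^(0+0) * minor(0,0) = 0
Entry delta = 0 - 2 = -2
Det delta = -2 * 0 = 0
New det = -1 + 0 = -1

Answer: -1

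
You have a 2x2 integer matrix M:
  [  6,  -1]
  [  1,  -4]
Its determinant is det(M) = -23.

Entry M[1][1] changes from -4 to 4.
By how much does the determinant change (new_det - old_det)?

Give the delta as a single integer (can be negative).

Cofactor C_11 = 6
Entry delta = 4 - -4 = 8
Det delta = entry_delta * cofactor = 8 * 6 = 48

Answer: 48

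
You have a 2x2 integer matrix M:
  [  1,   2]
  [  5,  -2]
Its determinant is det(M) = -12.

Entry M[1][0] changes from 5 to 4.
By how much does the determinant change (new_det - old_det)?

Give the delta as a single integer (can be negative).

Cofactor C_10 = -2
Entry delta = 4 - 5 = -1
Det delta = entry_delta * cofactor = -1 * -2 = 2

Answer: 2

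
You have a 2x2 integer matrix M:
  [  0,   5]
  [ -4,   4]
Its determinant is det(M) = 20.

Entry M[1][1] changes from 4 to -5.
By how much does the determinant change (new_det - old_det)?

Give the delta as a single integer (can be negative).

Answer: 0

Derivation:
Cofactor C_11 = 0
Entry delta = -5 - 4 = -9
Det delta = entry_delta * cofactor = -9 * 0 = 0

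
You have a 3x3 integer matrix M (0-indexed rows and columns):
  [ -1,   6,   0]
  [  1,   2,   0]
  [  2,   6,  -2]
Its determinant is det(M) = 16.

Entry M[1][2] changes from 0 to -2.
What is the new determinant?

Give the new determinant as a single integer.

det is linear in row 1: changing M[1][2] by delta changes det by delta * cofactor(1,2).
Cofactor C_12 = (-1)^(1+2) * minor(1,2) = 18
Entry delta = -2 - 0 = -2
Det delta = -2 * 18 = -36
New det = 16 + -36 = -20

Answer: -20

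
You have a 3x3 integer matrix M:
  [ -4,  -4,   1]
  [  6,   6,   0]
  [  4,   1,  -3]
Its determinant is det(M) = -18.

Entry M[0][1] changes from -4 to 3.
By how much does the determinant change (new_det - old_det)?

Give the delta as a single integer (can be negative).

Answer: 126

Derivation:
Cofactor C_01 = 18
Entry delta = 3 - -4 = 7
Det delta = entry_delta * cofactor = 7 * 18 = 126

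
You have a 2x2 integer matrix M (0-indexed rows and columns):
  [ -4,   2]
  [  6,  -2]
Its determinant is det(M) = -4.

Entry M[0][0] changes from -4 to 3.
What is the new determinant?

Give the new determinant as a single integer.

det is linear in row 0: changing M[0][0] by delta changes det by delta * cofactor(0,0).
Cofactor C_00 = (-1)^(0+0) * minor(0,0) = -2
Entry delta = 3 - -4 = 7
Det delta = 7 * -2 = -14
New det = -4 + -14 = -18

Answer: -18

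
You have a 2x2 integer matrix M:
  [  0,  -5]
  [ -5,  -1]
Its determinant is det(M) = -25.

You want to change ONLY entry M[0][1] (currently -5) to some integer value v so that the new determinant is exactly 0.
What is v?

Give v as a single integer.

det is linear in entry M[0][1]: det = old_det + (v - -5) * C_01
Cofactor C_01 = 5
Want det = 0: -25 + (v - -5) * 5 = 0
  (v - -5) = 25 / 5 = 5
  v = -5 + (5) = 0

Answer: 0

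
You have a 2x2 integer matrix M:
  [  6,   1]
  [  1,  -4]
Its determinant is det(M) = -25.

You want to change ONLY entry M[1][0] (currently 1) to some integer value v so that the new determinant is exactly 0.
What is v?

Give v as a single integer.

Answer: -24

Derivation:
det is linear in entry M[1][0]: det = old_det + (v - 1) * C_10
Cofactor C_10 = -1
Want det = 0: -25 + (v - 1) * -1 = 0
  (v - 1) = 25 / -1 = -25
  v = 1 + (-25) = -24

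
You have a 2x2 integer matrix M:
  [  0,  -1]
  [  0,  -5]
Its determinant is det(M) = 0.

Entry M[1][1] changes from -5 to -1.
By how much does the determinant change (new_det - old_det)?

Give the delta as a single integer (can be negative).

Cofactor C_11 = 0
Entry delta = -1 - -5 = 4
Det delta = entry_delta * cofactor = 4 * 0 = 0

Answer: 0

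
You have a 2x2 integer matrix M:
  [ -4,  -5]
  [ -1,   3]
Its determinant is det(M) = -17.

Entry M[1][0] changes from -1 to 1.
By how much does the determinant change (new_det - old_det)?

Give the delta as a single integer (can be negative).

Cofactor C_10 = 5
Entry delta = 1 - -1 = 2
Det delta = entry_delta * cofactor = 2 * 5 = 10

Answer: 10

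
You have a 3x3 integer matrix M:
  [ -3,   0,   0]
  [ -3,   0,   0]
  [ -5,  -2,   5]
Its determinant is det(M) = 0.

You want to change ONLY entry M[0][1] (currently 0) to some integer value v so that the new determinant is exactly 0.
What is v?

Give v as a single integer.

det is linear in entry M[0][1]: det = old_det + (v - 0) * C_01
Cofactor C_01 = 15
Want det = 0: 0 + (v - 0) * 15 = 0
  (v - 0) = 0 / 15 = 0
  v = 0 + (0) = 0

Answer: 0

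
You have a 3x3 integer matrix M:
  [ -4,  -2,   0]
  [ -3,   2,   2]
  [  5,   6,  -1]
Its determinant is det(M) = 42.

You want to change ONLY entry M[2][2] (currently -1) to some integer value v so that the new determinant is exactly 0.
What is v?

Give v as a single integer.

det is linear in entry M[2][2]: det = old_det + (v - -1) * C_22
Cofactor C_22 = -14
Want det = 0: 42 + (v - -1) * -14 = 0
  (v - -1) = -42 / -14 = 3
  v = -1 + (3) = 2

Answer: 2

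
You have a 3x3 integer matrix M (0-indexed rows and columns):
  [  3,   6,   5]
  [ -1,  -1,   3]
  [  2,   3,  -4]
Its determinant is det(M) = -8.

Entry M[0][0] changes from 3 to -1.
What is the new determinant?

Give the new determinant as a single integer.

Answer: 12

Derivation:
det is linear in row 0: changing M[0][0] by delta changes det by delta * cofactor(0,0).
Cofactor C_00 = (-1)^(0+0) * minor(0,0) = -5
Entry delta = -1 - 3 = -4
Det delta = -4 * -5 = 20
New det = -8 + 20 = 12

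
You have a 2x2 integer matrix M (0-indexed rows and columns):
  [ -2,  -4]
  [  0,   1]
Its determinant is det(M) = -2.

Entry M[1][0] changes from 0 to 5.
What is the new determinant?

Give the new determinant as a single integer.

det is linear in row 1: changing M[1][0] by delta changes det by delta * cofactor(1,0).
Cofactor C_10 = (-1)^(1+0) * minor(1,0) = 4
Entry delta = 5 - 0 = 5
Det delta = 5 * 4 = 20
New det = -2 + 20 = 18

Answer: 18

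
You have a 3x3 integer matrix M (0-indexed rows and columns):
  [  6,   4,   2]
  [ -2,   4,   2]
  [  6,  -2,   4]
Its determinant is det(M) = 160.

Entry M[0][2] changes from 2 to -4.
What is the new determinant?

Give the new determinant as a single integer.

Answer: 280

Derivation:
det is linear in row 0: changing M[0][2] by delta changes det by delta * cofactor(0,2).
Cofactor C_02 = (-1)^(0+2) * minor(0,2) = -20
Entry delta = -4 - 2 = -6
Det delta = -6 * -20 = 120
New det = 160 + 120 = 280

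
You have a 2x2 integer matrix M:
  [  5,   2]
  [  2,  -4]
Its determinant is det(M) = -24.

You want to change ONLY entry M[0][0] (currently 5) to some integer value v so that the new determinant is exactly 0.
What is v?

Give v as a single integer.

Answer: -1

Derivation:
det is linear in entry M[0][0]: det = old_det + (v - 5) * C_00
Cofactor C_00 = -4
Want det = 0: -24 + (v - 5) * -4 = 0
  (v - 5) = 24 / -4 = -6
  v = 5 + (-6) = -1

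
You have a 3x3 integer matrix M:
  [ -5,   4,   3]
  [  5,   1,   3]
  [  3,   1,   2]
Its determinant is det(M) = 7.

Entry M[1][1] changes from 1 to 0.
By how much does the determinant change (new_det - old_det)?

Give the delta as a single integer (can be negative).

Answer: 19

Derivation:
Cofactor C_11 = -19
Entry delta = 0 - 1 = -1
Det delta = entry_delta * cofactor = -1 * -19 = 19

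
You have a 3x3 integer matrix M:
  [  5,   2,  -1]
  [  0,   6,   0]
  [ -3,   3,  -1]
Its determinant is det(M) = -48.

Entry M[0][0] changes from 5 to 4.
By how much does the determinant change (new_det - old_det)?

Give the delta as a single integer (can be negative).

Answer: 6

Derivation:
Cofactor C_00 = -6
Entry delta = 4 - 5 = -1
Det delta = entry_delta * cofactor = -1 * -6 = 6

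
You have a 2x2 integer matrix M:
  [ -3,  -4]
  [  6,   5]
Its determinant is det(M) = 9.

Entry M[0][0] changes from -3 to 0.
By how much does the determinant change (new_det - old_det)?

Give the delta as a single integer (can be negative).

Answer: 15

Derivation:
Cofactor C_00 = 5
Entry delta = 0 - -3 = 3
Det delta = entry_delta * cofactor = 3 * 5 = 15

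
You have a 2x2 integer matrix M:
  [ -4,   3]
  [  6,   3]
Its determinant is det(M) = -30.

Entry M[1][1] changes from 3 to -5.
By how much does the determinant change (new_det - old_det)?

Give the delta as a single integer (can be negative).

Cofactor C_11 = -4
Entry delta = -5 - 3 = -8
Det delta = entry_delta * cofactor = -8 * -4 = 32

Answer: 32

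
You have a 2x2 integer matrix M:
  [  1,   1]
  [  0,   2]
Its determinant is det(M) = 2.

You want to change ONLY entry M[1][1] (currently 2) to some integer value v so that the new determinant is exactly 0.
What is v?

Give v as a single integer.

Answer: 0

Derivation:
det is linear in entry M[1][1]: det = old_det + (v - 2) * C_11
Cofactor C_11 = 1
Want det = 0: 2 + (v - 2) * 1 = 0
  (v - 2) = -2 / 1 = -2
  v = 2 + (-2) = 0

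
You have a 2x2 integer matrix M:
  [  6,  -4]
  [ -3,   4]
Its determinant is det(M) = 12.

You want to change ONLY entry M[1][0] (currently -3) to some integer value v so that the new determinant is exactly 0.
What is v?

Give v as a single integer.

Answer: -6

Derivation:
det is linear in entry M[1][0]: det = old_det + (v - -3) * C_10
Cofactor C_10 = 4
Want det = 0: 12 + (v - -3) * 4 = 0
  (v - -3) = -12 / 4 = -3
  v = -3 + (-3) = -6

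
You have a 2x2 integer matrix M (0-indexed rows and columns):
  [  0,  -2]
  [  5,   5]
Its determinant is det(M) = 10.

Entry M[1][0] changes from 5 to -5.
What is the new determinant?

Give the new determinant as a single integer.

det is linear in row 1: changing M[1][0] by delta changes det by delta * cofactor(1,0).
Cofactor C_10 = (-1)^(1+0) * minor(1,0) = 2
Entry delta = -5 - 5 = -10
Det delta = -10 * 2 = -20
New det = 10 + -20 = -10

Answer: -10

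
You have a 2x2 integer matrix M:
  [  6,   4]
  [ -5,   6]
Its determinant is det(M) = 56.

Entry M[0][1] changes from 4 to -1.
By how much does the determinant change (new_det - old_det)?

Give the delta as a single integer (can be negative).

Answer: -25

Derivation:
Cofactor C_01 = 5
Entry delta = -1 - 4 = -5
Det delta = entry_delta * cofactor = -5 * 5 = -25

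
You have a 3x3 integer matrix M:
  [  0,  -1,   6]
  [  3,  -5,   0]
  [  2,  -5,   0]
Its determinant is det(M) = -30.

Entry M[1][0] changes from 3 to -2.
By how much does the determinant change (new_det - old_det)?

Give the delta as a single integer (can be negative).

Cofactor C_10 = -30
Entry delta = -2 - 3 = -5
Det delta = entry_delta * cofactor = -5 * -30 = 150

Answer: 150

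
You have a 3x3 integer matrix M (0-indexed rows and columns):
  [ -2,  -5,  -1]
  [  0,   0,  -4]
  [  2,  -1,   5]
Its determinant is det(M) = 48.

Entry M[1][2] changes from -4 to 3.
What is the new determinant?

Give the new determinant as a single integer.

Answer: -36

Derivation:
det is linear in row 1: changing M[1][2] by delta changes det by delta * cofactor(1,2).
Cofactor C_12 = (-1)^(1+2) * minor(1,2) = -12
Entry delta = 3 - -4 = 7
Det delta = 7 * -12 = -84
New det = 48 + -84 = -36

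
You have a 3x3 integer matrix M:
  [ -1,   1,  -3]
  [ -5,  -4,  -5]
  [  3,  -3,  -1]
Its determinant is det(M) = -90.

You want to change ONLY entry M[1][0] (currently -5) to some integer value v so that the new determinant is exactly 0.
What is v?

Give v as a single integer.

det is linear in entry M[1][0]: det = old_det + (v - -5) * C_10
Cofactor C_10 = 10
Want det = 0: -90 + (v - -5) * 10 = 0
  (v - -5) = 90 / 10 = 9
  v = -5 + (9) = 4

Answer: 4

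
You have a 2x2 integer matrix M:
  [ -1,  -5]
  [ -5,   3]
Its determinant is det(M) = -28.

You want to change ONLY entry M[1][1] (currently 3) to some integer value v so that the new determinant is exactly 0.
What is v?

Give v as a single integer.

det is linear in entry M[1][1]: det = old_det + (v - 3) * C_11
Cofactor C_11 = -1
Want det = 0: -28 + (v - 3) * -1 = 0
  (v - 3) = 28 / -1 = -28
  v = 3 + (-28) = -25

Answer: -25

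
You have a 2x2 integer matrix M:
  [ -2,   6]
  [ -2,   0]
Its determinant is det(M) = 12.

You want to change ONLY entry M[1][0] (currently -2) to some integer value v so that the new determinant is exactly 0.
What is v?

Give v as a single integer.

Answer: 0

Derivation:
det is linear in entry M[1][0]: det = old_det + (v - -2) * C_10
Cofactor C_10 = -6
Want det = 0: 12 + (v - -2) * -6 = 0
  (v - -2) = -12 / -6 = 2
  v = -2 + (2) = 0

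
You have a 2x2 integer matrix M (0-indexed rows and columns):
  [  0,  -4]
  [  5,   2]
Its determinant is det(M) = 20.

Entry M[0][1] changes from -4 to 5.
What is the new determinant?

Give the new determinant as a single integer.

Answer: -25

Derivation:
det is linear in row 0: changing M[0][1] by delta changes det by delta * cofactor(0,1).
Cofactor C_01 = (-1)^(0+1) * minor(0,1) = -5
Entry delta = 5 - -4 = 9
Det delta = 9 * -5 = -45
New det = 20 + -45 = -25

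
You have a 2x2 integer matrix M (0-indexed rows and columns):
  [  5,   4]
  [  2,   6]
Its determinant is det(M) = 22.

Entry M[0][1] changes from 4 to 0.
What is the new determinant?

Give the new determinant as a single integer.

Answer: 30

Derivation:
det is linear in row 0: changing M[0][1] by delta changes det by delta * cofactor(0,1).
Cofactor C_01 = (-1)^(0+1) * minor(0,1) = -2
Entry delta = 0 - 4 = -4
Det delta = -4 * -2 = 8
New det = 22 + 8 = 30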